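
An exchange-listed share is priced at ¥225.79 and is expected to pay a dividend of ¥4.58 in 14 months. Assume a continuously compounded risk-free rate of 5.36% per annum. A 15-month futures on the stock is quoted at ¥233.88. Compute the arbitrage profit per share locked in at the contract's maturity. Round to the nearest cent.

PV(dividends) I = 4.58·e^(−0.0536·14/12) = 4.3024
Fair futures F* = (S − I)·e^(rT) = (225.79 − 4.3024)·e^0.067000 = 221.4876 × 1.069295 = 236.8356
Market ¥233.88 < fair 236.8356: forward underpriced → reverse cash-and-carry (short the stock, invest proceeds at r, pay the dividends, go long the forward).
Profit at T = |F_mkt − F*| = |233.88 − 236.8356| = ¥2.96 per share

¥2.96 per share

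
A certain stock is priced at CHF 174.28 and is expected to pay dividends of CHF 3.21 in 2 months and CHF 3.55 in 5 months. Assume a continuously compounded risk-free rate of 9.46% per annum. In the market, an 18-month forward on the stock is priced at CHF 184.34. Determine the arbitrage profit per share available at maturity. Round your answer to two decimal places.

CHF 8.94 per share

PV(dividends) I = 3.21·e^(−0.0946·2/12) + 3.55·e^(−0.0946·5/12) = 6.5726
Fair forward F* = (S − I)·e^(rT) = (174.28 − 6.5726)·e^0.141900 = 167.7074 × 1.152461 = 193.2762
Market CHF 184.34 < fair 193.2762: forward underpriced → reverse cash-and-carry (short the stock, invest proceeds at r, pay the dividends, go long the forward).
Profit at T = |F_mkt − F*| = |184.34 − 193.2762| = CHF 8.94 per share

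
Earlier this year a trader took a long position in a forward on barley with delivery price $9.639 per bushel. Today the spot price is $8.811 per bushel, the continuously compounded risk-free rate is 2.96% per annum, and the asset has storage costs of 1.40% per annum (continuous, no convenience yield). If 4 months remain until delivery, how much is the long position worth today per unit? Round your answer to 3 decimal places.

Current fair forward for the remaining 4 months: F = S·e^((r + u)·T), (r + u) = 0.0296 + 0.0140 = 0.0436
F = 8.811 · e^(0.0436 × 4/12) = 8.811 × 1.014639 = 8.9400
Value of long forward = (F − K)·e^(−rT) = (8.9400 − 9.639) · e^(−0.0296·4/12)
= -0.6990 × 0.990182 = -0.692

-$0.692 per bushel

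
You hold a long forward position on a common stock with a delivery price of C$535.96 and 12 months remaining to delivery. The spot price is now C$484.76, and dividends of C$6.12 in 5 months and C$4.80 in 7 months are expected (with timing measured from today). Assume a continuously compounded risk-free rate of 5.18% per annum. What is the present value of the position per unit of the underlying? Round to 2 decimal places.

PV(remaining dividends) I = 6.12·e^(−0.0518·5/12) + 4.80·e^(−0.0518·7/12) = 10.6465
Current forward F = (S − I)·e^(rT) = (484.76 − 10.6465)·e^(0.0518·12/12) = 474.1135 × 1.053165 = 499.3197
Value (long) = (F − K)·e^(−rT) = (499.3197 − 535.96) × 0.949519 = -34.7907
Value = -C$34.79

-C$34.79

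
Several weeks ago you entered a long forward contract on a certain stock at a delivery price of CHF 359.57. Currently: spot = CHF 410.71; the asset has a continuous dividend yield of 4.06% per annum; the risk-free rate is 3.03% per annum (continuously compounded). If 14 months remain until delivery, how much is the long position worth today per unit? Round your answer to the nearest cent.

Current fair forward for the remaining 14 months: F = S·e^((r − q)·T), (r − q) = 0.0303 − 0.0406 = -0.0103
F = 410.71 · e^(-0.0103 × 14/12) = 410.71 × 0.988055 = 405.8041
Value of long forward = (F − K)·e^(−rT) = (405.8041 − 359.57) · e^(−0.0303·14/12)
= 46.2341 × 0.965268 = 44.63

CHF 44.63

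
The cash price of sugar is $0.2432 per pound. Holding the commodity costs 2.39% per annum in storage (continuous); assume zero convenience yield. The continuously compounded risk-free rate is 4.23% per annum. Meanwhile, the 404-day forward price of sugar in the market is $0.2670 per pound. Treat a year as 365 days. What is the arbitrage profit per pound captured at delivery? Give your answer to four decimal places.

Fair forward: F* = S·e^(carry·T), with carry = (r + u) = 0.0423 + 0.0239 = 0.0662
F* = 0.2432 · e^(0.0662 × 404/365) = 0.2432 · e^0.073273 = 0.2432 × 1.076024 = $0.2617
Market $0.2670 > fair $0.2617: forward overpriced → cash-and-carry (buy spot, short the forward).
At maturity, profit = |F_mkt − F*| = |0.2670 − 0.2617| = $0.0053 per pound

$0.0053 per pound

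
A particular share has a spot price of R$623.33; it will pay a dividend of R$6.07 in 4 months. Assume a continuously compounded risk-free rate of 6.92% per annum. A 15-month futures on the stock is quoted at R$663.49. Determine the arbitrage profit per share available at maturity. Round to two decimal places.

R$9.69 per share

PV(dividends) I = 6.07·e^(−0.0692·4/12) = 5.9316
Fair futures F* = (S − I)·e^(rT) = (623.33 − 5.9316)·e^0.086500 = 617.3984 × 1.090351 = 673.1810
Market R$663.49 < fair 673.1810: forward underpriced → reverse cash-and-carry (short the stock, invest proceeds at r, pay the dividends, go long the forward).
Profit at T = |F_mkt − F*| = |663.49 − 673.1810| = R$9.69 per share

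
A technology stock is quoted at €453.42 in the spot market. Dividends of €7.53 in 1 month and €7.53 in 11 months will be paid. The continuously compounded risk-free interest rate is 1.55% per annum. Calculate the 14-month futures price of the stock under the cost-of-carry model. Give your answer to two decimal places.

PV(dividends) I = 7.53·e^(−0.0155·1/12) + 7.53·e^(−0.0155·11/12)
I = 7.5203 + 7.4238 = 14.9441
F = (S − I)·e^(rT) = (453.42 − 14.9441) · e^(0.0155·14/12)
= 438.4759 · e^0.018083 = 438.4759 × 1.018247 = €446.48

€446.48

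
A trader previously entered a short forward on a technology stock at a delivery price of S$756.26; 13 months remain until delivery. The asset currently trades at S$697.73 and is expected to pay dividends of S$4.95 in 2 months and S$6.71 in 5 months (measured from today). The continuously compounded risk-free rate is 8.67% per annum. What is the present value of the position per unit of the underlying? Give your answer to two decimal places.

PV(remaining dividends) I = 4.95·e^(−0.0867·2/12) + 6.71·e^(−0.0867·5/12) = 11.3509
Current forward F = (S − I)·e^(rT) = (697.73 − 11.3509)·e^(0.0867·13/12) = 686.3791 × 1.098477 = 753.9717
Value (long) = (F − K)·e^(−rT) = (753.9717 − 756.26) × 0.910351 = -2.0832
Short position value = −(long value) = S$2.08

S$2.08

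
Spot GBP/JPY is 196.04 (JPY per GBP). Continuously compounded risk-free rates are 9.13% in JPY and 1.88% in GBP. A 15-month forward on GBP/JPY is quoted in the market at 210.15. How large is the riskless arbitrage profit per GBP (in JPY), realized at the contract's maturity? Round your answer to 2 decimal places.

4.49 per GBP (in JPY)

Fair forward: F* = S·e^(carry·T), with carry = (r_JPY − r_GBP) = 0.0913 − 0.0188 = 0.0725
F* = 196.04 · e^(0.0725 × 15/12) = 196.04 · e^0.090625 = 196.04 × 1.094858 = 214.6360
Market 210.15 < fair 214.6360: forward underpriced → reverse cash-and-carry (short spot, go long the forward).
At maturity, profit = |F_mkt − F*| = |210.15 − 214.6360| = 4.49 per GBP (in JPY)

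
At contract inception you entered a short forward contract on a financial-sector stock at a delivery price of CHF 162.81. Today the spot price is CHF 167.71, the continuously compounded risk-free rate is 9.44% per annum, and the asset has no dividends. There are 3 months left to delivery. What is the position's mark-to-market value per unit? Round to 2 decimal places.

Current fair forward for the remaining 3 months: F = S·e^(r·T), r = 0.0944
F = 167.71 · e^(0.0944 × 3/12) = 167.71 × 1.023881 = 171.7151
Value of long forward = (F − K)·e^(−rT) = (171.7151 − 162.81) · e^(−0.0944·3/12)
= 8.9051 × 0.976676 = 8.70
Short position value = −(long value) = -CHF 8.70

-CHF 8.70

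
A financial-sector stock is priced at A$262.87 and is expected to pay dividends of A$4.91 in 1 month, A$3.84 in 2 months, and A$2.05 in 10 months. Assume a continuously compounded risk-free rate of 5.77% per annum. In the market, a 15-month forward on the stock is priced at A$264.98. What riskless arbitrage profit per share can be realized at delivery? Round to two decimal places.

A$6.11 per share

PV(dividends) I = 4.91·e^(−0.0577·1/12) + 3.84·e^(−0.0577·2/12) + 2.05·e^(−0.0577·10/12) = 10.6435
Fair forward F* = (S − I)·e^(rT) = (262.87 − 10.6435)·e^0.072125 = 252.2265 × 1.074790 = 271.0905
Market A$264.98 < fair 271.0905: forward underpriced → reverse cash-and-carry (short the stock, invest proceeds at r, pay the dividends, go long the forward).
Profit at T = |F_mkt − F*| = |264.98 − 271.0905| = A$6.11 per share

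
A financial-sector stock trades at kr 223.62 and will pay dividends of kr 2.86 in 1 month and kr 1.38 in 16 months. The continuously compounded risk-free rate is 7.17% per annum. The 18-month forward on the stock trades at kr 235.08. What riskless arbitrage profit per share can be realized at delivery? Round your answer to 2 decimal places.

PV(dividends) I = 2.86·e^(−0.0717·1/12) + 1.38·e^(−0.0717·16/12) = 4.0971
Fair forward F* = (S − I)·e^(rT) = (223.62 − 4.0971)·e^0.107550 = 219.5229 × 1.113547 = 244.4491
Market kr 235.08 < fair 244.4491: forward underpriced → reverse cash-and-carry (short the stock, invest proceeds at r, pay the dividends, go long the forward).
Profit at T = |F_mkt − F*| = |235.08 − 244.4491| = kr 9.37 per share

kr 9.37 per share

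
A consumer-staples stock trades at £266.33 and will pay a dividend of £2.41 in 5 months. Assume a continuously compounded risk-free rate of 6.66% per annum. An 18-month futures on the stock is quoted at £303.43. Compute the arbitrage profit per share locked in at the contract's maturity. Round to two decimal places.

£11.71 per share

PV(dividends) I = 2.41·e^(−0.0666·5/12) = 2.3440
Fair futures F* = (S − I)·e^(rT) = (266.33 − 2.3440)·e^0.099900 = 263.9860 × 1.105060 = 291.7204
Market £303.43 > fair 291.7204: forward overpriced → cash-and-carry (borrow at r, buy the stock and collect the dividends, short the forward).
Profit at T = |F_mkt − F*| = |303.43 − 291.7204| = £11.71 per share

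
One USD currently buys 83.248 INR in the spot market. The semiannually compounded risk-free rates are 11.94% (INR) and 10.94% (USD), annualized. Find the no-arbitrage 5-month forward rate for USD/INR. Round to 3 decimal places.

83.577

By covered interest parity, F = S · (1+r_INR/2)^(2T) / (1+r_USD/2)^(2T)
= 83.248 × 1.049508 / 1.045380 = 83.248 × 1.003949
F = 83.577 INR per USD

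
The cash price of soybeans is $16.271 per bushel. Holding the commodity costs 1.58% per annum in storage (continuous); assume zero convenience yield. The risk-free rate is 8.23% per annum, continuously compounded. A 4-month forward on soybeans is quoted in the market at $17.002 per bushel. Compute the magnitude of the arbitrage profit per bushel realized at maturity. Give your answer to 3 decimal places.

Fair forward: F* = S·e^(carry·T), with carry = (r + u) = 0.0823 + 0.0158 = 0.0981
F* = 16.271 · e^(0.0981 × 4/12) = 16.271 · e^0.032700 = 16.271 × 1.033241 = $16.8119
Market $17.002 > fair $16.8119: forward overpriced → cash-and-carry (buy spot, short the forward).
At maturity, profit = |F_mkt − F*| = |17.002 − 16.8119| = $0.190 per bushel

$0.190 per bushel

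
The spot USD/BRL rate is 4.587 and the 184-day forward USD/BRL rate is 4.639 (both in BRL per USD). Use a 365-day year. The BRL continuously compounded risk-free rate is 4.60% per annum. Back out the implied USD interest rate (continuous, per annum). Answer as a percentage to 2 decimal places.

2.36%

F = S·e^((r_BRL − r_USD)T) ⇒ r_USD = r_BRL − ln(F/S)/T
ln(4.639/4.587) = 0.011273; /(184/365) = 0.022362
r_USD = 0.0460 − 0.022362 = 0.023638
r_USD = 2.36%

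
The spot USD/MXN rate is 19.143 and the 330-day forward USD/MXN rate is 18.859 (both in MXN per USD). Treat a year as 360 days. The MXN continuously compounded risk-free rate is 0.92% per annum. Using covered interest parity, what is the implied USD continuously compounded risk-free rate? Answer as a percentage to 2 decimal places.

2.55%

F = S·e^((r_MXN − r_USD)T) ⇒ r_USD = r_MXN − ln(F/S)/T
ln(18.859/19.143) = -0.014947; /(330/360) = -0.016306
r_USD = 0.0092 + 0.016306 = 0.025506
r_USD = 2.55%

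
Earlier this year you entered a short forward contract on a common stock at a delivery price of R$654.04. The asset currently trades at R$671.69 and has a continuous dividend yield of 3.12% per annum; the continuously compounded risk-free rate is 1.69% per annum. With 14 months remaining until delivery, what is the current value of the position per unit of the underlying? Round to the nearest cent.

Current fair forward for the remaining 14 months: F = S·e^((r − q)·T), (r − q) = 0.0169 − 0.0312 = -0.0143
F = 671.69 · e^(-0.0143 × 14/12) = 671.69 × 0.983455 = 660.5769
Value of long forward = (F − K)·e^(−rT) = (660.5769 − 654.04) · e^(−0.0169·14/12)
= 6.5369 × 0.980476 = 6.41
Short position value = −(long value) = -R$6.41

-R$6.41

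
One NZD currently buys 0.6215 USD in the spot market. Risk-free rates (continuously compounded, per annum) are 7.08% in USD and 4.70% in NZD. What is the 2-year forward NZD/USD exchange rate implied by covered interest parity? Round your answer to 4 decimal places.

0.6518

F = S·e^((r_USD − r_NZD)T) = 0.6215 · e^((0.0708 − 0.0470) × 2)
= 0.6215 · e^0.047600 = 0.6215 × 1.048751
F = 0.6518 USD per NZD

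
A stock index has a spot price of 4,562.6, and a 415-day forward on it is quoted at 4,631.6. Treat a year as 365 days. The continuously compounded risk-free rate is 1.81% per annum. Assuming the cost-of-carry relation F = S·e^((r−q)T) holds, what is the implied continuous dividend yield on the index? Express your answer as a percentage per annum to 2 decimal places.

0.49%

From F = S·e^((r−q)T): (r − q) = ln(F/S)/T
ln(4631.6/4562.6) = ln(1.015123) = 0.015010
(r − q) = 0.015010 / (415/365) = 0.013202
q = r − ln(F/S)/T = 0.0181 − 0.013202 = 0.004898
q = 0.49%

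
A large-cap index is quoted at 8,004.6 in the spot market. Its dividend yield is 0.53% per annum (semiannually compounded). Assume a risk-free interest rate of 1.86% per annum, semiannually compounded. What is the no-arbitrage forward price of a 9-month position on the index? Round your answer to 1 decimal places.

8,084.4

F = S · (1+r/2)^(2T) / (1+q/2)^(2T)
= 8004.6 × 1.013982 / 1.003978 = 8004.6 × 1.009964
F = 8,084.4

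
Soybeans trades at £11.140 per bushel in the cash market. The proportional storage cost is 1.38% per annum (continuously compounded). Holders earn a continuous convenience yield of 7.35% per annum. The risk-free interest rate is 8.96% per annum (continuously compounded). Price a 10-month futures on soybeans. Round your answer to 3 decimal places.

£11.421 per bushel

Net carry = r + u − y = 0.0896 + 0.0138 − 0.0735 = 0.0299
F = S·e^((r+u−y)T) = 11.140 · e^(0.0299 × 10/12) = 11.140 · e^0.024917
= 11.140 × 1.025230 = £11.421 per bushel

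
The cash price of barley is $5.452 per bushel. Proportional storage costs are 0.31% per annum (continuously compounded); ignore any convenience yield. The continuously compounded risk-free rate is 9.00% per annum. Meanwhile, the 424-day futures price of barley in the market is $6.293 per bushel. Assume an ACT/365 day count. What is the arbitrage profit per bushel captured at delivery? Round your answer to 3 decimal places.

Fair futures: F* = S·e^(carry·T), with carry = (r + u) = 0.0900 + 0.0031 = 0.0931
F* = 5.452 · e^(0.0931 × 424/365) = 5.452 · e^0.108149 = 5.452 × 1.114214 = $6.0747
Market $6.293 > fair $6.0747: forward overpriced → cash-and-carry (buy spot, short the forward).
At maturity, profit = |F_mkt − F*| = |6.293 − 6.0747| = $0.218 per bushel

$0.218 per bushel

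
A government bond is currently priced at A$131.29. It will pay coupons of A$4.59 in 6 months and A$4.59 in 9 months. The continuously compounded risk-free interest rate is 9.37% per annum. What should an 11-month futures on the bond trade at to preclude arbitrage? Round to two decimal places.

PV(coupons) I = 4.59·e^(−0.0937·6/12) + 4.59·e^(−0.0937·9/12)
I = 4.3799 + 4.2785 = 8.6584
F = (S − I)·e^(rT) = (131.29 − 8.6584) · e^(0.0937·11/12)
= 122.6316 · e^0.085892 = 122.6316 × 1.089689 = A$133.63

A$133.63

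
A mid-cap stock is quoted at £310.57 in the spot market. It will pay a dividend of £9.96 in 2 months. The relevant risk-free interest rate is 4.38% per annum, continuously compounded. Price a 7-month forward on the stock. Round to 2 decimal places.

PV(dividends) I = 9.96·e^(−0.0438·2/12)
I = 9.8876
F = (S − I)·e^(rT) = (310.57 − 9.8876) · e^(0.0438·7/12)
= 300.6824 · e^0.025550 = 300.6824 × 1.025879 = £308.46

£308.46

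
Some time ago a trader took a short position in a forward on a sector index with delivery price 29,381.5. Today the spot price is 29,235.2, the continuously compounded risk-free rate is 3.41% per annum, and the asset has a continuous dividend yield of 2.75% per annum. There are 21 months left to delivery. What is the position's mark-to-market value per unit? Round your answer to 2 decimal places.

-182.12

Current fair forward for the remaining 21 months: F = S·e^((r − q)·T), (r − q) = 0.0341 − 0.0275 = 0.0066
F = 29235.2 · e^(0.0066 × 21/12) = 29235.2 × 1.01161696 = 29574.8241
Value of long forward = (F − K)·e^(−rT) = (29574.8241 − 29381.5) · e^(−0.0341·21/12)
= 193.3241 × 0.94207066 = 182.12
Short position value = −(long value) = -182.12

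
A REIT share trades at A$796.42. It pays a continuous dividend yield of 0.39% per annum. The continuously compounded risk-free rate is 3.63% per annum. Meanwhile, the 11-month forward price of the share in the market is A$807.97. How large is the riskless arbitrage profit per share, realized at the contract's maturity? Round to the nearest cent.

A$12.46 per share

Fair forward: F* = S·e^(carry·T), with carry = (r − q) = 0.0363 − 0.0039 = 0.0324
F* = 796.42 · e^(0.0324 × 11/12) = 796.42 · e^0.029700 = 796.42 × 1.030145 = A$820.4281
Market A$807.97 < fair A$820.4281: forward underpriced → reverse cash-and-carry (short spot, go long the forward).
At maturity, profit = |F_mkt − F*| = |807.97 − 820.4281| = A$12.46 per share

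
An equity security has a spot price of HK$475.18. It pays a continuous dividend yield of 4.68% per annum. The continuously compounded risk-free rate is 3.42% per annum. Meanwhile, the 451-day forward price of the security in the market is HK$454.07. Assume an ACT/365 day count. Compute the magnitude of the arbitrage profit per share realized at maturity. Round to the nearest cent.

Fair forward: F* = S·e^(carry·T), with carry = (r − q) = 0.0342 − 0.0468 = -0.0126
F* = 475.18 · e^(-0.0126 × 451/365) = 475.18 · e^-0.015569 = 475.18 × 0.984552 = HK$467.8394
Market HK$454.07 < fair HK$467.8394: forward underpriced → reverse cash-and-carry (short spot, go long the forward).
At maturity, profit = |F_mkt − F*| = |454.07 − 467.8394| = HK$13.77 per share

HK$13.77 per share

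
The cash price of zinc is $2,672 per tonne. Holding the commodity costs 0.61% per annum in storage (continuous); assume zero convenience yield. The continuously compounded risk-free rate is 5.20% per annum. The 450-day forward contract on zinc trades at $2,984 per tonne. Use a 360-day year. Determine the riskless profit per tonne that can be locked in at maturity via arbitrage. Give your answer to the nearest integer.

Fair forward: F* = S·e^(carry·T), with carry = (r + u) = 0.0520 + 0.0061 = 0.0581
F* = 2672 · e^(0.0581 × 450/360) = 2672 · e^0.072625 = 2672 × 1.075327 = $2873.2737
Market $2984 > fair $2873.2737: forward overpriced → cash-and-carry (buy spot, short the forward).
At maturity, profit = |F_mkt − F*| = |2984 − 2873.2737| = $111 per tonne

$111 per tonne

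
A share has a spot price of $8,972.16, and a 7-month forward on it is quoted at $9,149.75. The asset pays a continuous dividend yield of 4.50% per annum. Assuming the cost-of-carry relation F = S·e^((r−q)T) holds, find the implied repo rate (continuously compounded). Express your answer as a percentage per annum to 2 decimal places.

From F = S·e^((r−q)T): (r − q) = ln(F/S)/T
ln(9149.75/8972.16) = ln(1.019793) = 0.019600
(r − q) = 0.019600 / (7/12) = 0.033600
r = ln(F/S)/T + q = 0.033600 + 0.0450 = 0.078600
r = 7.86%

7.86%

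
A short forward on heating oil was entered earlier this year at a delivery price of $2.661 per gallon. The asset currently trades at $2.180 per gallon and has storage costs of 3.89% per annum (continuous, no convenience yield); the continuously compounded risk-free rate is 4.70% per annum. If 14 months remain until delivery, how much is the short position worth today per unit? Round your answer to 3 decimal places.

$0.238 per gallon

Current fair forward for the remaining 14 months: F = S·e^((r + u)·T), (r + u) = 0.0470 + 0.0389 = 0.0859
F = 2.180 · e^(0.0859 × 14/12) = 2.180 × 1.105410 = 2.4098
Value of long forward = (F − K)·e^(−rT) = (2.4098 − 2.661) · e^(−0.0470·14/12)
= -0.2512 × 0.946643 = -0.238
Short position value = −(long value) = $0.238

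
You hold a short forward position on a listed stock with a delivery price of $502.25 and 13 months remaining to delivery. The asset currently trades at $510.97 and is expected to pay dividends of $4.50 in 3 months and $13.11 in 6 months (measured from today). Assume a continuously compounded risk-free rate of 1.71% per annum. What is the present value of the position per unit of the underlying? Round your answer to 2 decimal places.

PV(remaining dividends) I = 4.50·e^(−0.0171·3/12) + 13.11·e^(−0.0171·6/12) = 17.4792
Current forward F = (S − I)·e^(rT) = (510.97 − 17.4792)·e^(0.0171·13/12) = 493.4908 × 1.018698 = 502.7181
Value (long) = (F − K)·e^(−rT) = (502.7181 − 502.25) × 0.981646 = 0.4595
Short position value = −(long value) = -$0.46

-$0.46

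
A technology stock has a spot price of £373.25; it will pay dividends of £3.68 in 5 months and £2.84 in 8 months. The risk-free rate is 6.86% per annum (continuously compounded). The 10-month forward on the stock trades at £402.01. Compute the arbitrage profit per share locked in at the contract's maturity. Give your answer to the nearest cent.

PV(dividends) I = 3.68·e^(−0.0686·5/12) + 2.84·e^(−0.0686·8/12) = 6.2893
Fair forward F* = (S − I)·e^(rT) = (373.25 − 6.2893)·e^0.057167 = 366.9607 × 1.058833 = 388.5501
Market £402.01 > fair 388.5501: forward overpriced → cash-and-carry (borrow at r, buy the stock and collect the dividends, short the forward).
Profit at T = |F_mkt − F*| = |402.01 − 388.5501| = £13.46 per share

£13.46 per share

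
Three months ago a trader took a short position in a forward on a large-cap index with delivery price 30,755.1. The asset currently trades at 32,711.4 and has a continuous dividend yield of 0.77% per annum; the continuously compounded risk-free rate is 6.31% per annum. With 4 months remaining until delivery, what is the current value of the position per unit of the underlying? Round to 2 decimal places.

Current fair forward for the remaining 4 months: F = S·e^((r − q)·T), (r − q) = 0.0631 − 0.0077 = 0.0554
F = 32711.4 · e^(0.0554 × 4/12) = 32711.4 × 1.01863823 = 33321.0826
Value of long forward = (F − K)·e^(−rT) = (33321.0826 − 30755.1) · e^(−0.0631·4/12)
= 2565.9826 × 0.97918632 = 2512.58
Short position value = −(long value) = -2512.58

-2512.58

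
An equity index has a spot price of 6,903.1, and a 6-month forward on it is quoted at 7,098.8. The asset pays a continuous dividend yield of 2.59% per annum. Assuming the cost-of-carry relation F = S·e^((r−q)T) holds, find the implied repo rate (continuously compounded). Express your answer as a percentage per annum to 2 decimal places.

8.18%

From F = S·e^((r−q)T): (r − q) = ln(F/S)/T
ln(7098.8/6903.1) = ln(1.028350) = 0.027956
(r − q) = 0.027956 / (6/12) = 0.055912
r = ln(F/S)/T + q = 0.055912 + 0.0259 = 0.081812
r = 8.18%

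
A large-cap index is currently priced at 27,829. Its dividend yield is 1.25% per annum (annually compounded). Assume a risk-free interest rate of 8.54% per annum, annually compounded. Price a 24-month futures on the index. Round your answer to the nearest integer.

F = S · (1+r)^T / (1+q)^T
= 27829 × 1.178093 / 1.025156 = 27829 × 1.149184
F = 31,981

31,981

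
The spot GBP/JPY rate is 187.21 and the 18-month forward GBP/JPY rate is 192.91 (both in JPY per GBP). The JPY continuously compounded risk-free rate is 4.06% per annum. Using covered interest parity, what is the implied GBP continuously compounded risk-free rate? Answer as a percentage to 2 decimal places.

2.06%

F = S·e^((r_JPY − r_GBP)T) ⇒ r_GBP = r_JPY − ln(F/S)/T
ln(192.91/187.21) = 0.029993; /(18/12) = 0.019995
r_GBP = 0.0406 − 0.019995 = 0.020605
r_GBP = 2.06%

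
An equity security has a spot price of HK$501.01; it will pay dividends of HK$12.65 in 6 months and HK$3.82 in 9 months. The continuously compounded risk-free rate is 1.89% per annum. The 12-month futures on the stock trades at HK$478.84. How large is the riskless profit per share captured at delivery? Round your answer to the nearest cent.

HK$15.12 per share

PV(dividends) I = 12.65·e^(−0.0189·6/12) + 3.82·e^(−0.0189·9/12) = 16.2973
Fair futures F* = (S − I)·e^(rT) = (501.01 − 16.2973)·e^0.018900 = 484.7127 × 1.019080 = 493.9610
Market HK$478.84 < fair 493.9610: forward underpriced → reverse cash-and-carry (short the stock, invest proceeds at r, pay the dividends, go long the forward).
Profit at T = |F_mkt − F*| = |478.84 − 493.9610| = HK$15.12 per share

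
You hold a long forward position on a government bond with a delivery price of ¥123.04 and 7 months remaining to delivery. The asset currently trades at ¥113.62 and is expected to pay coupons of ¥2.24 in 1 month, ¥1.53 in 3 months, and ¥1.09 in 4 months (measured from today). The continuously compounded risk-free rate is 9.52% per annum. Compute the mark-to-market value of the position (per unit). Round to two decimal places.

-¥7.55

PV(remaining coupons) I = 2.24·e^(−0.0952·1/12) + 1.53·e^(−0.0952·3/12) + 1.09·e^(−0.0952·4/12) = 4.7723
Current forward F = (S − I)·e^(rT) = (113.62 − 4.7723)·e^(0.0952·7/12) = 108.8477 × 1.057104 = 115.0633
Value (long) = (F − K)·e^(−rT) = (115.0633 − 123.04) × 0.945980 = -7.5458
Value = -¥7.55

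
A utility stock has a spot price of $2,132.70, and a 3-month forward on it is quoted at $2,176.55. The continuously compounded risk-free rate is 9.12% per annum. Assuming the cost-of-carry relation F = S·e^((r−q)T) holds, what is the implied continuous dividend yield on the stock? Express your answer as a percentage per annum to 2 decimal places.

From F = S·e^((r−q)T): (r − q) = ln(F/S)/T
ln(2176.55/2132.70) = ln(1.020561) = 0.020352
(r − q) = 0.020352 / (3/12) = 0.081408
q = r − ln(F/S)/T = 0.0912 − 0.081408 = 0.009792
q = 0.98%

0.98%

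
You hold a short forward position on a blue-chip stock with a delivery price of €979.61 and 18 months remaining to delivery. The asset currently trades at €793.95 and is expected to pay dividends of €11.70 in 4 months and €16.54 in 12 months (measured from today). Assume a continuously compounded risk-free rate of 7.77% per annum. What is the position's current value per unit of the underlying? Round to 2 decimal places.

PV(remaining dividends) I = 11.70·e^(−0.0777·4/12) + 16.54·e^(−0.0777·12/12) = 26.7044
Current forward F = (S − I)·e^(rT) = (793.95 − 26.7044)·e^(0.0777·18/12) = 767.2456 × 1.123614 = 862.0879
Value (long) = (F − K)·e^(−rT) = (862.0879 − 979.61) × 0.889986 = -104.5930
Short position value = −(long value) = €104.59

€104.59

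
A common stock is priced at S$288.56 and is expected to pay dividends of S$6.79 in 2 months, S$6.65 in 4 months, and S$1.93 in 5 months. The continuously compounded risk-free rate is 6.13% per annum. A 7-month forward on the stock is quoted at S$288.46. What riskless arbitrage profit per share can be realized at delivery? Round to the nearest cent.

S$5.06 per share

PV(dividends) I = 6.79·e^(−0.0613·2/12) + 6.65·e^(−0.0613·4/12) + 1.93·e^(−0.0613·5/12) = 15.1178
Fair forward F* = (S − I)·e^(rT) = (288.56 − 15.1178)·e^0.035758 = 273.4422 × 1.036405 = 283.3969
Market S$288.46 > fair 283.3969: forward overpriced → cash-and-carry (borrow at r, buy the stock and collect the dividends, short the forward).
Profit at T = |F_mkt − F*| = |288.46 − 283.3969| = S$5.06 per share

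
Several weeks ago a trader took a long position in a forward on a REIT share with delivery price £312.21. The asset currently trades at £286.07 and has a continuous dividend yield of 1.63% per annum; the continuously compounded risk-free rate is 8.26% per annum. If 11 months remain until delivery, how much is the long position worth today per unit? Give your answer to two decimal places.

Current fair forward for the remaining 11 months: F = S·e^((r − q)·T), (r − q) = 0.0826 − 0.0163 = 0.0663
F = 286.07 · e^(0.0663 × 11/12) = 286.07 × 1.062660 = 303.9951
Value of long forward = (F − K)·e^(−rT) = (303.9951 − 312.21) · e^(−0.0826·11/12)
= -8.2149 × 0.927079 = -7.62

-£7.62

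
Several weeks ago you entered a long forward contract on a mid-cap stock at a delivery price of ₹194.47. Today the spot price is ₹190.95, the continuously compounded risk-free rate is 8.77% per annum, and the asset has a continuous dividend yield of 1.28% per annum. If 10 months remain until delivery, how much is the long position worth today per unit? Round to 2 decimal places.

Current fair forward for the remaining 10 months: F = S·e^((r − q)·T), (r − q) = 0.0877 − 0.0128 = 0.0749
F = 190.95 · e^(0.0749 × 10/12) = 190.95 × 1.064406 = 203.2483
Value of long forward = (F − K)·e^(−rT) = (203.2483 − 194.47) · e^(−0.0877·10/12)
= 8.7783 × 0.929523 = 8.16

₹8.16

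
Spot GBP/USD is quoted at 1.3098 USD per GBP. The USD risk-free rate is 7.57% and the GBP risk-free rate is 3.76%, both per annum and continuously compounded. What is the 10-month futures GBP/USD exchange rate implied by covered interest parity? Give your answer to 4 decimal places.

1.3521

F = S·e^((r_USD − r_GBP)T) = 1.3098 · e^((0.0757 − 0.0376) × 10/12)
= 1.3098 · e^0.031750 = 1.3098 × 1.032259
F = 1.3521 USD per GBP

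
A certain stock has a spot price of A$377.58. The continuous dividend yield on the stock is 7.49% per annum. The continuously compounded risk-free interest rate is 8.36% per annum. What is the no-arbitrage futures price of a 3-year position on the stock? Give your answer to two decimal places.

F = S·e^((r − q)T) = 377.58 · e^((0.0836 − 0.0749) × 3)
= 377.58 · e^0.026100 = 377.58 × 1.026444
F = A$387.56

A$387.56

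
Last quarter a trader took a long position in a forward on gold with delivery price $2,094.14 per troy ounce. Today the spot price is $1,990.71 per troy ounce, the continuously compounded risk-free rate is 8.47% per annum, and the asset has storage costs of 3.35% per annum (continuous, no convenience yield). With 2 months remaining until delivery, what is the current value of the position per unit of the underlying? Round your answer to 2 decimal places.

Current fair forward for the remaining 2 months: F = S·e^((r + u)·T), (r + u) = 0.0847 + 0.0335 = 0.1182
F = 1990.71 · e^(0.1182 × 2/12) = 1990.71 × 1.01989533 = 2030.3158
Value of long forward = (F − K)·e^(−rT) = (2030.3158 − 2094.14) · e^(−0.0847·2/12)
= -63.8242 × 0.98598251 = -62.93

-$62.93 per troy ounce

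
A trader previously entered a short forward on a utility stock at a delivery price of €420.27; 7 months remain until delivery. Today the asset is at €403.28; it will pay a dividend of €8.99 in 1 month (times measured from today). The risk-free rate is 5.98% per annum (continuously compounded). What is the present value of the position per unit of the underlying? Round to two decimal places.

€11.53

PV(remaining dividends) I = 8.99·e^(−0.0598·1/12) = 8.9453
Current forward F = (S − I)·e^(rT) = (403.28 − 8.9453)·e^(0.0598·7/12) = 394.3347 × 1.035499 = 408.3332
Value (long) = (F − K)·e^(−rT) = (408.3332 − 420.27) × 0.965718 = -11.5276
Short position value = −(long value) = €11.53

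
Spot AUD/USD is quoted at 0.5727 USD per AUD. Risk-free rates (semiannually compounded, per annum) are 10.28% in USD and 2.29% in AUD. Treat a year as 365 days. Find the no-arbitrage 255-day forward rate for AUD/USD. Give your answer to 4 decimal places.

By covered interest parity, F = S · (1+r_USD/2)^(2T) / (1+r_AUD/2)^(2T)
= 0.5727 × 1.072545 / 1.016035 = 0.5727 × 1.055618
F = 0.6046 USD per AUD

0.6046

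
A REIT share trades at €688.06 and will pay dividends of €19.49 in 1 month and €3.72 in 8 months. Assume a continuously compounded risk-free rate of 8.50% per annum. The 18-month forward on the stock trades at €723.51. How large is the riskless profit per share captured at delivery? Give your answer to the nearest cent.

€32.14 per share

PV(dividends) I = 19.49·e^(−0.0850·1/12) + 3.72·e^(−0.0850·8/12) = 22.8675
Fair forward F* = (S − I)·e^(rT) = (688.06 − 22.8675)·e^0.127500 = 665.1925 × 1.135985 = 755.6487
Market €723.51 < fair 755.6487: forward underpriced → reverse cash-and-carry (short the stock, invest proceeds at r, pay the dividends, go long the forward).
Profit at T = |F_mkt − F*| = |723.51 − 755.6487| = €32.14 per share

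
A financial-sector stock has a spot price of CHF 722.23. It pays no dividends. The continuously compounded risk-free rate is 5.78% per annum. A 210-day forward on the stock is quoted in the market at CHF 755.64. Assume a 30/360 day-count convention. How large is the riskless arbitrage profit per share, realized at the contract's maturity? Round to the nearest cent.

Fair forward: F* = S·e^(carry·T), with carry = r = 0.0578
F* = 722.23 · e^(0.0578 × 210/360) = 722.23 · e^0.033717 = 722.23 × 1.034292 = CHF 746.9967
Market CHF 755.64 > fair CHF 746.9967: forward overpriced → cash-and-carry (buy spot, short the forward).
At maturity, profit = |F_mkt − F*| = |755.64 − 746.9967| = CHF 8.64 per share

CHF 8.64 per share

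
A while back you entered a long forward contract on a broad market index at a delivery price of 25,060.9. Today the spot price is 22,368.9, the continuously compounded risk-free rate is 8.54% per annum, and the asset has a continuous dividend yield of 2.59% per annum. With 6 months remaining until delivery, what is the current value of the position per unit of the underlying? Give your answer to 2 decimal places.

-1932.23

Current fair forward for the remaining 6 months: F = S·e^((r − q)·T), (r − q) = 0.0854 − 0.0259 = 0.0595
F = 22368.9 · e^(0.0595 × 6/12) = 22368.9 × 1.03019695 = 23044.3726
Value of long forward = (F − K)·e^(−rT) = (23044.3726 − 25060.9) · e^(−0.0854·6/12)
= -2016.5274 × 0.95819881 = -1932.23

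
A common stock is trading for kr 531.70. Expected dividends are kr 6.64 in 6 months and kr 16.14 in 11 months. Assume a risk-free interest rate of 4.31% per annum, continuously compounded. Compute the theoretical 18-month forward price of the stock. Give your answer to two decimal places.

kr 543.73

PV(dividends) I = 6.64·e^(−0.0431·6/12) + 16.14·e^(−0.0431·11/12)
I = 6.4984 + 15.5148 = 22.0132
F = (S − I)·e^(rT) = (531.70 − 22.0132) · e^(0.0431·18/12)
= 509.6868 · e^0.064650 = 509.6868 × 1.066786 = kr 543.73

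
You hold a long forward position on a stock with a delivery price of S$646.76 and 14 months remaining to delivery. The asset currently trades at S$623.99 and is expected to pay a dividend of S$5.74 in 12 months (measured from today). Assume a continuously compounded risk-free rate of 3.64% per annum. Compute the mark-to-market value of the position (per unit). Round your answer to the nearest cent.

-S$1.41

PV(remaining dividends) I = 5.74·e^(−0.0364·12/12) = 5.5348
Current forward F = (S − I)·e^(rT) = (623.99 − 5.5348)·e^(0.0364·14/12) = 618.4552 × 1.043381 = 645.2844
Value (long) = (F − K)·e^(−rT) = (645.2844 − 646.76) × 0.958422 = -1.4142
Value = -S$1.41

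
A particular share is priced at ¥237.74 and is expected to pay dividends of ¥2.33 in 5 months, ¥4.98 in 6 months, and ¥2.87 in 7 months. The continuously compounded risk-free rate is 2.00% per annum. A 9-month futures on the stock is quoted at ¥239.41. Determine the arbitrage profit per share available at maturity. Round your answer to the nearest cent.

PV(dividends) I = 2.33·e^(−0.0200·5/12) + 4.98·e^(−0.0200·6/12) + 2.87·e^(−0.0200·7/12) = 10.0778
Fair futures F* = (S − I)·e^(rT) = (237.74 − 10.0778)·e^0.015000 = 227.6622 × 1.015113 = 231.1029
Market ¥239.41 > fair 231.1029: forward overpriced → cash-and-carry (borrow at r, buy the stock and collect the dividends, short the forward).
Profit at T = |F_mkt − F*| = |239.41 − 231.1029| = ¥8.31 per share

¥8.31 per share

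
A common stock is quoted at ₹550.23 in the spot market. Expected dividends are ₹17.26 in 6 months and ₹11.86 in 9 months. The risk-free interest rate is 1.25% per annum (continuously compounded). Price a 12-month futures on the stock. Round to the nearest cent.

PV(dividends) I = 17.26·e^(−0.0125·6/12) + 11.86·e^(−0.0125·9/12)
I = 17.1525 + 11.7493 = 28.9018
F = (S − I)·e^(rT) = (550.23 − 28.9018) · e^(0.0125·12/12)
= 521.3282 · e^0.012500 = 521.3282 × 1.012578 = ₹527.89

₹527.89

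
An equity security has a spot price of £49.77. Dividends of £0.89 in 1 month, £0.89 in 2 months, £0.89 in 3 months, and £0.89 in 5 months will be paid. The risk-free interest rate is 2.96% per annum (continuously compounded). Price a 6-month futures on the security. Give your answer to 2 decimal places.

PV(dividends) I = 0.89·e^(−0.0296·1/12) + 0.89·e^(−0.0296·2/12) + 0.89·e^(−0.0296·3/12) + 0.89·e^(−0.0296·5/12)
I = 0.8878 + 0.8856 + 0.8834 + 0.8791 = 3.5359
F = (S − I)·e^(rT) = (49.77 − 3.5359) · e^(0.0296·6/12)
= 46.2341 · e^0.014800 = 46.2341 × 1.014910 = £46.92

£46.92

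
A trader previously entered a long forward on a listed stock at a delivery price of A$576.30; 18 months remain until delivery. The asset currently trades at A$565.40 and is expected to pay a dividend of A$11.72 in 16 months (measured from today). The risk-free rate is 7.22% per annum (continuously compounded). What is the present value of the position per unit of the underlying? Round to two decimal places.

A$37.61

PV(remaining dividends) I = 11.72·e^(−0.0722·16/12) = 10.6444
Current forward F = (S − I)·e^(rT) = (565.40 − 10.6444)·e^(0.0722·18/12) = 554.7556 × 1.114382 = 618.2097
Value (long) = (F − K)·e^(−rT) = (618.2097 − 576.30) × 0.897358 = 37.6080
Value = A$37.61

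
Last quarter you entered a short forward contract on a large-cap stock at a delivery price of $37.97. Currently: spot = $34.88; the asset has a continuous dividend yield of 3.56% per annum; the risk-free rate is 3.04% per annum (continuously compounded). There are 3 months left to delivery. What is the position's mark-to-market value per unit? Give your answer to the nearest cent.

Current fair forward for the remaining 3 months: F = S·e^((r − q)·T), (r − q) = 0.0304 − 0.0356 = -0.0052
F = 34.88 · e^(-0.0052 × 3/12) = 34.88 × 0.998701 = 34.8347
Value of long forward = (F − K)·e^(−rT) = (34.8347 − 37.97) · e^(−0.0304·3/12)
= -3.1353 × 0.992429 = -3.11
Short position value = −(long value) = $3.11

$3.11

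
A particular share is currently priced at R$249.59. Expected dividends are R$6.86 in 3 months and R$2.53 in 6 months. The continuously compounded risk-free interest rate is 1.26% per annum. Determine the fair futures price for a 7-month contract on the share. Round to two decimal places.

PV(dividends) I = 6.86·e^(−0.0126·3/12) + 2.53·e^(−0.0126·6/12)
I = 6.8384 + 2.5141 = 9.3525
F = (S − I)·e^(rT) = (249.59 − 9.3525) · e^(0.0126·7/12)
= 240.2375 · e^0.007350 = 240.2375 × 1.007377 = R$242.01

R$242.01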